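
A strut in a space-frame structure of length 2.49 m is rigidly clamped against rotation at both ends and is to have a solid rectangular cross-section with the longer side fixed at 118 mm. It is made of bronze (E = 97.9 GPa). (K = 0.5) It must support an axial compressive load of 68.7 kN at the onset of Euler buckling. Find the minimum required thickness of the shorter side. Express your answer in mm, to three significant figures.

L_e = K·L = 0.5 × 2.49 = 1.245 m
Required I = P_cr·L_e²/(π²E) = 6.870×10^4 × 1.245² / (π² × 9.79×10^10) = 1.102×10^-7 m⁴
I_req = 1.102×10^5 mm⁴
Rectangle, weak axis: I_min = h·b³/12 with h = 118 mm fixed  ⇒  b = (12I/h)^(1/3) = 22.4 mm

b ≈ 22.4 mm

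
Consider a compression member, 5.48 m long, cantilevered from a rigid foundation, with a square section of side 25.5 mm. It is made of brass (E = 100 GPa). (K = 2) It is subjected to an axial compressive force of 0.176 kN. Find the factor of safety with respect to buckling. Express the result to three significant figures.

n ≈ 1.64

I = a⁴/12 = 25.5⁴/12 = 3.524×10^4 mm⁴
I = 3.524×10^4 mm⁴ = 3.524×10^-8 m⁴
Effective length L_e = K·L = 2 × 5.48 = 10.96 m
P_cr = π²EI / L_e² = π² × 100×10⁹ × 3.524×10^-8 / 10.96² = 289.5 N
Factor of safety n = P_cr / P = 0.28951 / 0.176 = 1.64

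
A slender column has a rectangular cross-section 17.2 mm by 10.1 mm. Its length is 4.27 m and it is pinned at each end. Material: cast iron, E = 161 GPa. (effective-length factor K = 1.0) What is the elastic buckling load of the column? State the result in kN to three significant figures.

P_cr ≈ 0.129 kN

Buckling occurs about the weak axis: I_min = h·b³/12 with b = 10.1 mm (the shorter side).
I_min = 17.2×10.1³/12 = 1.477×10^3 mm⁴
I = 1.477×10^3 mm⁴ = 1.477×10^-9 m⁴
Effective length L_e = K·L = 1 × 4.27 = 4.270 m
P_cr = π²EI / L_e² = π² × 161×10⁹ × 1.477×10^-9 / 4.270² = 128.7 N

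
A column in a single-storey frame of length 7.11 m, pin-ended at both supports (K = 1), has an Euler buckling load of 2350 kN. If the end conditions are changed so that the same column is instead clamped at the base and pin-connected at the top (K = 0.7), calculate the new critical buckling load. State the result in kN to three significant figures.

P_cr ≈ 4800 kN

P_cr ∝ 1/K², so P_cr,new = P_cr,old × (K_old/K_new)² = 2350 × (1/0.7)²
= 2350 × 2.041 = 4800 kN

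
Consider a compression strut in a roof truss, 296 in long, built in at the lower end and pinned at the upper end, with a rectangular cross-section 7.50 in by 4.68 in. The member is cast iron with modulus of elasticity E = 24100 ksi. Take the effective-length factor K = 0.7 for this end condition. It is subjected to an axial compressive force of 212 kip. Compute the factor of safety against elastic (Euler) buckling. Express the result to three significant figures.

n ≈ 1.67

Buckling occurs about the weak axis: I_min = h·b³/12 with b = 4.68 in (the shorter side).
I_min = 7.50×4.68³/12 = 64.06 in⁴
Effective length L_e = K·L = 0.7 × 296 = 207.2 in
P_cr = π²EI / L_e² = π² × 24100×10³ × 64.06 / 207.2² = 3.549×10^5 lb
Factor of safety n = P_cr / P = 354.94 / 212 = 1.67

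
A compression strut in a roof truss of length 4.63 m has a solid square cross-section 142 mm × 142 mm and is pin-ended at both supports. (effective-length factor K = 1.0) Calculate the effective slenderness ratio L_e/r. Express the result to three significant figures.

λ ≈ 113

For a square r = a/√12 = 142/√12 = 40.99 mm
L_e = K·L = 1 × 4.63 m = 4.630 m = 4630.0 mm
λ = L_e / r_min = 4630.0 / 40.99 = 113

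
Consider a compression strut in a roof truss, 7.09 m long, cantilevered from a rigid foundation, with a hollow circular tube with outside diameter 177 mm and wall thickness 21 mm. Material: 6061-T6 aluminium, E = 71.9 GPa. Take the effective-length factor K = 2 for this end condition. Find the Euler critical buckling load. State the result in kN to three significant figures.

P_cr ≈ 112 kN

Inner diameter d_i = 177 − 2×21 = 135.0 mm
I = π(d_o⁴ − d_i⁴)/64 = π(177⁴ − 135.0⁴)/64 = 3.188×10^7 mm⁴
I = 3.188×10^7 mm⁴ = 3.188×10^-5 m⁴
Effective length L_e = K·L = 2 × 7.09 = 14.18 m
P_cr = π²EI / L_e² = π² × 71.9×10⁹ × 3.188×10^-5 / 14.18² = 1.125×10^5 N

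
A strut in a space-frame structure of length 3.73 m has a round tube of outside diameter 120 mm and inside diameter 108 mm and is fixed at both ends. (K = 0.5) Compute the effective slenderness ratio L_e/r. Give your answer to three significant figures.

λ ≈ 46.2

d_o = 120 mm, d_i = 108 mm
I = π(d_o⁴ − d_i⁴)/64 = π(120⁴ − 108.0⁴)/64 = 3.500×10^6 mm⁴
A = 2.149×10^3 mm²;  r_min = √(I/A) = √(3.500×10^6/2.149×10^3) = 40.36 mm
L_e = K·L = 0.5 × 3.73 m = 1.865 m = 1865.0 mm
λ = L_e / r_min = 1865.0 / 40.36 = 46.2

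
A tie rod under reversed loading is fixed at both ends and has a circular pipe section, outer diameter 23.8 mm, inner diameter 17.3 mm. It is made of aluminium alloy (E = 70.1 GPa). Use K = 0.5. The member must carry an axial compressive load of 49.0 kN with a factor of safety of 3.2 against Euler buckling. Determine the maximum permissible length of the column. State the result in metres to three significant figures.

d_o = 23.8 mm, d_i = 17.3 mm
I = π(d_o⁴ − d_i⁴)/64 = π(23.8⁴ − 17.30⁴)/64 = 1.135×10^4 mm⁴
I = 1.135×10^-8 m⁴
Required critical load P_cr = n·P = 3.2 × 49.0 = 156.8 kN = 1.568×10^5 N
From P_cr = π²EI/(K·L)²:  L = (1/K)·√(π²EI/P_cr) = (1/0.5)·√(π²×7.01×10^10×1.135×10^-8/1.568×10^5)
L = 0.448 m

L_max ≈ 0.448 m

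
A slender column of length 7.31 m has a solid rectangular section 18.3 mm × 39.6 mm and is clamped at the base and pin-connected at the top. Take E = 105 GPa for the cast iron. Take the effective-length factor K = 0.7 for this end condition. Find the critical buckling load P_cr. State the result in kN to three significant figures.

P_cr ≈ 0.800 kN

Buckling occurs about the weak axis: I_min = h·b³/12 with b = 18.3 mm (the shorter side).
I_min = 39.6×18.3³/12 = 2.022×10^4 mm⁴
I = 2.022×10^4 mm⁴ = 2.022×10^-8 m⁴
Effective length L_e = K·L = 0.7 × 7.31 = 5.117 m
P_cr = π²EI / L_e² = π² × 105×10⁹ × 2.022×10^-8 / 5.117² = 800.4 N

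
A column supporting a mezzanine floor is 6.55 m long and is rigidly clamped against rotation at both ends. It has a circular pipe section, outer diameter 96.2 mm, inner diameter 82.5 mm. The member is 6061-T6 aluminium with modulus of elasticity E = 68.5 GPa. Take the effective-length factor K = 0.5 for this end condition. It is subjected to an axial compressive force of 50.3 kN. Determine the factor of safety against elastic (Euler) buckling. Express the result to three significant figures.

d_o = 96.2 mm, d_i = 82.5 mm
I = π(d_o⁴ − d_i⁴)/64 = π(96.2⁴ − 82.50⁴)/64 = 1.930×10^6 mm⁴
I = 1.930×10^6 mm⁴ = 1.930×10^-6 m⁴
Effective length L_e = K·L = 0.5 × 6.55 = 3.275 m
P_cr = π²EI / L_e² = π² × 68.5×10⁹ × 1.930×10^-6 / 3.275² = 1.217×10^5 N
Factor of safety n = P_cr / P = 121.66 / 50.3 = 2.42

n ≈ 2.42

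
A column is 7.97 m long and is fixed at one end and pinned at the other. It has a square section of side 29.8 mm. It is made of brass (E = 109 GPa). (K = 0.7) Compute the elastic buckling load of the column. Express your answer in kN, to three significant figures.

I = a⁴/12 = 29.8⁴/12 = 6.572×10^4 mm⁴
I = 6.572×10^4 mm⁴ = 6.572×10^-8 m⁴
Effective length L_e = K·L = 0.7 × 7.97 = 5.579 m
P_cr = π²EI / L_e² = π² × 109×10⁹ × 6.572×10^-8 / 5.579² = 2.271×10^3 N

P_cr ≈ 2.27 kN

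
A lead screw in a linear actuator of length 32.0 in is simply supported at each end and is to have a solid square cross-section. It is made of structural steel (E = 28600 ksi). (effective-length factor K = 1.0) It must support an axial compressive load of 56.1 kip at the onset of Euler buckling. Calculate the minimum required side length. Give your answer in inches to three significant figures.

a ≈ 1.25 in

L_e = K·L = 1 × 32.0 = 32.00 in
Required I = P_cr·L_e²/(π²E) = 5.610×10^4 × 32.00² / (π² × 2.86×10^7) = 0.2035 in⁴
Solid square: I = a⁴/12  ⇒  a = (12I)^(1/4) = (12×0.2035)^(1/4) = 1.25 in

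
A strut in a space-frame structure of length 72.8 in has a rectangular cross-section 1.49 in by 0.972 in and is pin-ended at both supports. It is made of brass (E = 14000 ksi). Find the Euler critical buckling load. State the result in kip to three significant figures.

Buckling occurs about the weak axis: I_min = h·b³/12 with b = 0.972 in (the shorter side).
I_min = 1.49×0.972³/12 = 0.1140 in⁴
Effective length L_e = K·L = 1 × 72.8 = 72.80 in
P_cr = π²EI / L_e² = π² × 14000×10³ × 0.1140 / 72.80² = 2.973×10^3 lb

P_cr ≈ 2.97 kip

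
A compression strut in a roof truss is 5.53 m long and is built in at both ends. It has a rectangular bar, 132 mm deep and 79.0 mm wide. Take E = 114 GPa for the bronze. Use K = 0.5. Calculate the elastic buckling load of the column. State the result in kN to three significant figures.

Buckling occurs about the weak axis: I_min = h·b³/12 with b = 79.0 mm (the shorter side).
I_min = 132×79.0³/12 = 5.423×10^6 mm⁴
I = 5.423×10^6 mm⁴ = 5.423×10^-6 m⁴
Effective length L_e = K·L = 0.5 × 5.53 = 2.765 m
P_cr = π²EI / L_e² = π² × 114×10⁹ × 5.423×10^-6 / 2.765² = 7.982×10^5 N

P_cr ≈ 798 kN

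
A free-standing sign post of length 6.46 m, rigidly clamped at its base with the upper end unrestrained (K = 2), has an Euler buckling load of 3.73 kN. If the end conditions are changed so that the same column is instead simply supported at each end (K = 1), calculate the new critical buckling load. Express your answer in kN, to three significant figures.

P_cr ≈ 14.9 kN

P_cr ∝ 1/K², so P_cr,new = P_cr,old × (K_old/K_new)² = 3.73 × (2/1)²
= 3.73 × 4.000 = 14.9 kN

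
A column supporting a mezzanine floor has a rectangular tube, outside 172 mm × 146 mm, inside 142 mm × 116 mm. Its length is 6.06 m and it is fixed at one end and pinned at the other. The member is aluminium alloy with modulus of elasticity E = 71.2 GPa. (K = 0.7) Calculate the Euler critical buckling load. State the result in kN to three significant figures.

Weak-axis I_min = (h_o·b_o³ − h_i·b_i³)/12 with b_o = 146, b_i = 116.0 mm (shorter outer/inner sides).
I_min = (172×146³ − 142.0×116.0³)/12 = 2.614×10^7 mm⁴
I = 2.614×10^7 mm⁴ = 2.614×10^-5 m⁴
Effective length L_e = K·L = 0.7 × 6.06 = 4.242 m
P_cr = π²EI / L_e² = π² × 71.2×10⁹ × 2.614×10^-5 / 4.242² = 1.021×10^6 N

P_cr ≈ 1020 kN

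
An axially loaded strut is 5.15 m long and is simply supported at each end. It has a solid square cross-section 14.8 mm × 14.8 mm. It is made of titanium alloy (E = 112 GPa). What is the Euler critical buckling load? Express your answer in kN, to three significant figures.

P_cr ≈ 0.167 kN

I = a⁴/12 = 14.8⁴/12 = 3.998×10^3 mm⁴
I = 3.998×10^3 mm⁴ = 3.998×10^-9 m⁴
Effective length L_e = K·L = 1 × 5.15 = 5.150 m
P_cr = π²EI / L_e² = π² × 112×10⁹ × 3.998×10^-9 / 5.150² = 166.6 N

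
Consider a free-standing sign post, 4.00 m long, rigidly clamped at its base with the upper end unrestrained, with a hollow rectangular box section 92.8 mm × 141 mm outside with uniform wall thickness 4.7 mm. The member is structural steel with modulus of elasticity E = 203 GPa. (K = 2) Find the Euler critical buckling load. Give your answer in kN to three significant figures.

P_cr ≈ 94.8 kN

Inner dimensions: h_i = 141 − 2×4.7 = 131.6 mm, b_i = 92.8 − 2×4.7 = 83.40 mm
Weak-axis I_min = (h_o·b_o³ − h_i·b_i³)/12 with b_o = 92.8, b_i = 83.40 mm (shorter outer/inner sides).
I_min = (141×92.8³ − 131.6×83.40³)/12 = 3.029×10^6 mm⁴
I = 3.029×10^6 mm⁴ = 3.029×10^-6 m⁴
Effective length L_e = K·L = 2 × 4.00 = 8.000 m
P_cr = π²EI / L_e² = π² × 203×10⁹ × 3.029×10^-6 / 8.000² = 9.481×10^4 N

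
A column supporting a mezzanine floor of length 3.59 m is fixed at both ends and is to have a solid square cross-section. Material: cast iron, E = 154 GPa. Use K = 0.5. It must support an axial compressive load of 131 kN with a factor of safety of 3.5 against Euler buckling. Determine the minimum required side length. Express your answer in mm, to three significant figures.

Required P_cr = n·P = 3.5 × 131 = 458.5 kN
L_e = K·L = 0.5 × 3.59 = 1.795 m
Required I = P_cr·L_e²/(π²E) = 4.585×10^5 × 1.795² / (π² × 1.54×10^11) = 9.720×10^-7 m⁴
I_req = 9.720×10^5 mm⁴
Solid square: I = a⁴/12  ⇒  a = (12I)^(1/4) = (12×9.720×10^5)^(1/4) = 58.4 mm

a ≈ 58.4 mm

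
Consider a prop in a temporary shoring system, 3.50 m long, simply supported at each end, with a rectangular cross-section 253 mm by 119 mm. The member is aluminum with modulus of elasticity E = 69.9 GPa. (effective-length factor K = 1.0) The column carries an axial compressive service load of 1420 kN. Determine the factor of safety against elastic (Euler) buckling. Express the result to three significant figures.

n ≈ 1.41

Buckling occurs about the weak axis: I_min = h·b³/12 with b = 119 mm (the shorter side).
I_min = 253×119³/12 = 3.553×10^7 mm⁴
I = 3.553×10^7 mm⁴ = 3.553×10^-5 m⁴
Effective length L_e = K·L = 1 × 3.50 = 3.500 m
P_cr = π²EI / L_e² = π² × 69.9×10⁹ × 3.553×10^-5 / 3.500² = 2.001×10^6 N
Factor of safety n = P_cr / P = 2000.9 / 1420 = 1.41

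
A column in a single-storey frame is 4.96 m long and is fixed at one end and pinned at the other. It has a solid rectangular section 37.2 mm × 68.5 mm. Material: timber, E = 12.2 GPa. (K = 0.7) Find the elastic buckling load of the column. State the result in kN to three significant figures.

Buckling occurs about the weak axis: I_min = h·b³/12 with b = 37.2 mm (the shorter side).
I_min = 68.5×37.2³/12 = 2.939×10^5 mm⁴
I = 2.939×10^5 mm⁴ = 2.939×10^-7 m⁴
Effective length L_e = K·L = 0.7 × 4.96 = 3.472 m
P_cr = π²EI / L_e² = π² × 12.2×10⁹ × 2.939×10^-7 / 3.472² = 2.935×10^3 N

P_cr ≈ 2.94 kN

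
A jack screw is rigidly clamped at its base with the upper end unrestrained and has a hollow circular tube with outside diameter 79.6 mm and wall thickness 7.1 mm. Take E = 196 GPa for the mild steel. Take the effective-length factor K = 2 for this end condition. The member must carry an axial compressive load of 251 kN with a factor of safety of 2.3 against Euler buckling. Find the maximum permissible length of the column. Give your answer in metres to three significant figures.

Inner diameter d_i = 79.6 − 2×7.1 = 65.40 mm
I = π(d_o⁴ − d_i⁴)/64 = π(79.6⁴ − 65.40⁴)/64 = 1.073×10^6 mm⁴
I = 1.073×10^-6 m⁴
Required critical load P_cr = n·P = 2.3 × 251 = 577.3 kN = 5.773×10^5 N
From P_cr = π²EI/(K·L)²:  L = (1/K)·√(π²EI/P_cr) = (1/2)·√(π²×1.96×10^11×1.073×10^-6/5.773×10^5)
L = 0.948 m

L_max ≈ 0.948 m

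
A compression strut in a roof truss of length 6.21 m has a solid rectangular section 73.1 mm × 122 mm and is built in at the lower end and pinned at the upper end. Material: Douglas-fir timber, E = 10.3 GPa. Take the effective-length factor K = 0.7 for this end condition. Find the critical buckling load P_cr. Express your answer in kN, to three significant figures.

Buckling occurs about the weak axis: I_min = h·b³/12 with b = 73.1 mm (the shorter side).
I_min = 122×73.1³/12 = 3.971×10^6 mm⁴
I = 3.971×10^6 mm⁴ = 3.971×10^-6 m⁴
Effective length L_e = K·L = 0.7 × 6.21 = 4.347 m
P_cr = π²EI / L_e² = π² × 10.3×10⁹ × 3.971×10^-6 / 4.347² = 2.136×10^4 N

P_cr ≈ 21.4 kN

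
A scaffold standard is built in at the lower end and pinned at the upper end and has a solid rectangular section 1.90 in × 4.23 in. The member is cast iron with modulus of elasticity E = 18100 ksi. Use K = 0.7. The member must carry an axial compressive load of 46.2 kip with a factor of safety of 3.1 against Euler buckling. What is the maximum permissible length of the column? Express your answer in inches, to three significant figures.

L_max ≈ 78.5 in

Buckling occurs about the weak axis: I_min = h·b³/12 with b = 1.90 in (the shorter side).
I_min = 4.23×1.90³/12 = 2.418 in⁴
Required critical load P_cr = n·P = 3.1 × 46.2 = 143.2 kip = 1.432×10^5 lb
From P_cr = π²EI/(K·L)²:  L = (1/K)·√(π²EI/P_cr) = (1/0.7)·√(π²×1.81×10^7×2.418/1.432×10^5)
L = 78.5 in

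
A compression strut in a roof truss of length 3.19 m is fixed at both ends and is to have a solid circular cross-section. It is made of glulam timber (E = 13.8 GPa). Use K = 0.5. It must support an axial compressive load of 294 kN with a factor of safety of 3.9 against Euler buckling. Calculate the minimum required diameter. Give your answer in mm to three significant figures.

d ≈ 145 mm

Required P_cr = n·P = 3.9 × 294 = 1147 kN
L_e = K·L = 0.5 × 3.19 = 1.595 m
Required I = P_cr·L_e²/(π²E) = 1.147×10^6 × 1.595² / (π² × 1.38×10^10) = 2.142×10^-5 m⁴
I_req = 2.142×10^7 mm⁴
Solid circle: I = πd⁴/64  ⇒  d = (64I/π)^(1/4) = (64×2.142×10^7/π)^(1/4) = 145 mm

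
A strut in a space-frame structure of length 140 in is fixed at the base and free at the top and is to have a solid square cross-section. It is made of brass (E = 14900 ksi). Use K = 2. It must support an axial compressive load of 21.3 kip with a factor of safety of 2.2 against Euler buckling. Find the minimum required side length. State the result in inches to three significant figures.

a ≈ 4.16 in

Required P_cr = n·P = 2.2 × 21.3 = 46.86 kip
L_e = K·L = 2 × 140 = 280.0 in
Required I = P_cr·L_e²/(π²E) = 4.686×10^4 × 280.0² / (π² × 1.49×10^7) = 24.98 in⁴
Solid square: I = a⁴/12  ⇒  a = (12I)^(1/4) = (12×24.98)^(1/4) = 4.16 in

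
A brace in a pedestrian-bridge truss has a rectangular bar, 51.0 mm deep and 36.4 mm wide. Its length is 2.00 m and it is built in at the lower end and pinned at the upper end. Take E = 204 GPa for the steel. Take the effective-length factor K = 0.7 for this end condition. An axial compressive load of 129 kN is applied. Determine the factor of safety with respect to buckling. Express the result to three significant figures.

n ≈ 1.63

Buckling occurs about the weak axis: I_min = h·b³/12 with b = 36.4 mm (the shorter side).
I_min = 51.0×36.4³/12 = 2.050×10^5 mm⁴
I = 2.050×10^5 mm⁴ = 2.050×10^-7 m⁴
Effective length L_e = K·L = 0.7 × 2.00 = 1.400 m
P_cr = π²EI / L_e² = π² × 204×10⁹ × 2.050×10^-7 / 1.400² = 2.106×10^5 N
Factor of safety n = P_cr / P = 210.56 / 129 = 1.63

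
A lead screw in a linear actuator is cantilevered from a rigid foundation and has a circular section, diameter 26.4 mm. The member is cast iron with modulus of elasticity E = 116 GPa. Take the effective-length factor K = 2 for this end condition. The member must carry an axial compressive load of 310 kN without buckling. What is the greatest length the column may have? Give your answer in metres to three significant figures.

L_max ≈ 0.148 m

I = πd⁴/64 = π×26.4⁴/64 = 2.384×10^4 mm⁴
I = 2.384×10^-8 m⁴
At the buckling limit P_cr = P = 3.100×10^5 N
From P_cr = π²EI/(K·L)²:  L = (1/K)·√(π²EI/P_cr) = (1/2)·√(π²×1.16×10^11×2.384×10^-8/3.100×10^5)
L = 0.148 m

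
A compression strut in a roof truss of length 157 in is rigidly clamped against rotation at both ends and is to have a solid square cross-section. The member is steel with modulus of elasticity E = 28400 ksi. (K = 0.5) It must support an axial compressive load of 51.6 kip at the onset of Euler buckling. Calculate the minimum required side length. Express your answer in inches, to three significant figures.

a ≈ 1.92 in

L_e = K·L = 0.5 × 157 = 78.50 in
Required I = P_cr·L_e²/(π²E) = 5.160×10^4 × 78.50² / (π² × 2.84×10^7) = 1.134 in⁴
Solid square: I = a⁴/12  ⇒  a = (12I)^(1/4) = (12×1.134)^(1/4) = 1.92 in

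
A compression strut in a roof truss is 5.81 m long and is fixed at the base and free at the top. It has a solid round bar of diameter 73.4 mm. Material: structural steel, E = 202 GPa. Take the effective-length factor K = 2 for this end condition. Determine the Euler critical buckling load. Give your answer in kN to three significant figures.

I = πd⁴/64 = π×73.4⁴/64 = 1.425×10^6 mm⁴
I = 1.425×10^6 mm⁴ = 1.425×10^-6 m⁴
Effective length L_e = K·L = 2 × 5.81 = 11.62 m
P_cr = π²EI / L_e² = π² × 202×10⁹ × 1.425×10^-6 / 11.62² = 2.104×10^4 N

P_cr ≈ 21.0 kN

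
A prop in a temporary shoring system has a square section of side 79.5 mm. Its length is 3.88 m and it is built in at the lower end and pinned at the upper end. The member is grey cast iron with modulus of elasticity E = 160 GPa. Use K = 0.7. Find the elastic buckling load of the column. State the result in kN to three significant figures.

I = a⁴/12 = 79.5⁴/12 = 3.329×10^6 mm⁴
I = 3.329×10^6 mm⁴ = 3.329×10^-6 m⁴
Effective length L_e = K·L = 0.7 × 3.88 = 2.716 m
P_cr = π²EI / L_e² = π² × 160×10⁹ × 3.329×10^-6 / 2.716² = 7.126×10^5 N

P_cr ≈ 713 kN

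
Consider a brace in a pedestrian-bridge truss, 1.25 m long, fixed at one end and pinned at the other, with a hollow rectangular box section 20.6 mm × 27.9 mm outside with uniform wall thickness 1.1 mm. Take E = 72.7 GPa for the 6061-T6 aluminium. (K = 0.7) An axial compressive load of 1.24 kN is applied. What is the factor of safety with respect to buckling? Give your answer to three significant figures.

n ≈ 5.28

Inner dimensions: h_i = 27.9 − 2×1.1 = 25.70 mm, b_i = 20.6 − 2×1.1 = 18.40 mm
Weak-axis I_min = (h_o·b_o³ − h_i·b_i³)/12 with b_o = 20.6, b_i = 18.40 mm (shorter outer/inner sides).
I_min = (27.9×20.6³ − 25.70×18.40³)/12 = 6.983×10^3 mm⁴
I = 6.983×10^3 mm⁴ = 6.983×10^-9 m⁴
Effective length L_e = K·L = 0.7 × 1.25 = 0.8750 m
P_cr = π²EI / L_e² = π² × 72.7×10⁹ × 6.983×10^-9 / 0.8750² = 6.544×10^3 N
Factor of safety n = P_cr / P = 6.5444 / 1.24 = 5.28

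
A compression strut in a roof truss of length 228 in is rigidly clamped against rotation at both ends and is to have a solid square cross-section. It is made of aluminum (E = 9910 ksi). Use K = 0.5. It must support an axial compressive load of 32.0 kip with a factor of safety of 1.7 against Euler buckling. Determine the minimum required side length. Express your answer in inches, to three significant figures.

a ≈ 3.05 in

Required P_cr = n·P = 1.7 × 32.0 = 54.40 kip
L_e = K·L = 0.5 × 228 = 114.0 in
Required I = P_cr·L_e²/(π²E) = 5.440×10^4 × 114.0² / (π² × 9.91×10^6) = 7.228 in⁴
Solid square: I = a⁴/12  ⇒  a = (12I)^(1/4) = (12×7.228)^(1/4) = 3.05 in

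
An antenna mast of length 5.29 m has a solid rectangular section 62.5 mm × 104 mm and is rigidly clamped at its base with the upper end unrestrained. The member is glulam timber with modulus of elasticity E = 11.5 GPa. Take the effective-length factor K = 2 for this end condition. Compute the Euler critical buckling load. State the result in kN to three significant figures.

Buckling occurs about the weak axis: I_min = h·b³/12 with b = 62.5 mm (the shorter side).
I_min = 104×62.5³/12 = 2.116×10^6 mm⁴
I = 2.116×10^6 mm⁴ = 2.116×10^-6 m⁴
Effective length L_e = K·L = 2 × 5.29 = 10.58 m
P_cr = π²EI / L_e² = π² × 11.5×10⁹ × 2.116×10^-6 / 10.58² = 2.145×10^3 N

P_cr ≈ 2.15 kN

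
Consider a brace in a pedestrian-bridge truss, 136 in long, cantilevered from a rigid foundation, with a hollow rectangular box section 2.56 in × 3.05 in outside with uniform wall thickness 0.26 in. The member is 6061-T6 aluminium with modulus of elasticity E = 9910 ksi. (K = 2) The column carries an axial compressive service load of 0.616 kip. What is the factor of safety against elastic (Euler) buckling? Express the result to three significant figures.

Inner dimensions: h_i = 3.05 − 2×0.26 = 2.530 in, b_i = 2.56 − 2×0.26 = 2.040 in
Weak-axis I_min = (h_o·b_o³ − h_i·b_i³)/12 with b_o = 2.56, b_i = 2.040 in (shorter outer/inner sides).
I_min = (3.05×2.56³ − 2.530×2.040³)/12 = 2.474 in⁴
Effective length L_e = K·L = 2 × 136 = 272.0 in
P_cr = π²EI / L_e² = π² × 9910×10³ × 2.474 / 272.0² = 3.271×10^3 lb
Factor of safety n = P_cr / P = 3.2711 / 0.616 = 5.31

n ≈ 5.31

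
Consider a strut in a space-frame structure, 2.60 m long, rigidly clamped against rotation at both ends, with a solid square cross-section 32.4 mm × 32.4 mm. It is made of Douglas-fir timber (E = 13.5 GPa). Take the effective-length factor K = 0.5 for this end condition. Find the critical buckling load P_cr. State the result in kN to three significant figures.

I = a⁴/12 = 32.4⁴/12 = 9.183×10^4 mm⁴
I = 9.183×10^4 mm⁴ = 9.183×10^-8 m⁴
Effective length L_e = K·L = 0.5 × 2.60 = 1.300 m
P_cr = π²EI / L_e² = π² × 13.5×10⁹ × 9.183×10^-8 / 1.300² = 7.240×10^3 N

P_cr ≈ 7.24 kN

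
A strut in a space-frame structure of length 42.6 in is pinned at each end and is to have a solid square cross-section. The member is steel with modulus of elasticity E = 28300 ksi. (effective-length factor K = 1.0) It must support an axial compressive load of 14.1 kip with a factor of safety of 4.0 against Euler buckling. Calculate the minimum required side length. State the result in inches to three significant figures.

Required P_cr = n·P = 4.0 × 14.1 = 56.40 kip
L_e = K·L = 1 × 42.6 = 42.60 in
Required I = P_cr·L_e²/(π²E) = 5.640×10^4 × 42.60² / (π² × 2.83×10^7) = 0.3664 in⁴
Solid square: I = a⁴/12  ⇒  a = (12I)^(1/4) = (12×0.3664)^(1/4) = 1.45 in

a ≈ 1.45 in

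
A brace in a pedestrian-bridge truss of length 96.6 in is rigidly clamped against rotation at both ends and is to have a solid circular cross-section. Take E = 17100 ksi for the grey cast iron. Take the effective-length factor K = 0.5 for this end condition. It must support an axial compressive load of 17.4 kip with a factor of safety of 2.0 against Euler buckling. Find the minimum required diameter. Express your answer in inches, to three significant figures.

d ≈ 1.77 in

Required P_cr = n·P = 2.0 × 17.4 = 34.80 kip
L_e = K·L = 0.5 × 96.6 = 48.30 in
Required I = P_cr·L_e²/(π²E) = 3.480×10^4 × 48.30² / (π² × 1.71×10^7) = 0.4810 in⁴
Solid circle: I = πd⁴/64  ⇒  d = (64I/π)^(1/4) = (64×0.4810/π)^(1/4) = 1.77 in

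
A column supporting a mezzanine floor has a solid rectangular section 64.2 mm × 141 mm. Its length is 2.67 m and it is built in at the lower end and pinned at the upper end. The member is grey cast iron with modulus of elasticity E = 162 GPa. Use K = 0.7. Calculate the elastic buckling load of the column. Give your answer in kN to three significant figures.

P_cr ≈ 1420 kN

Buckling occurs about the weak axis: I_min = h·b³/12 with b = 64.2 mm (the shorter side).
I_min = 141×64.2³/12 = 3.109×10^6 mm⁴
I = 3.109×10^6 mm⁴ = 3.109×10^-6 m⁴
Effective length L_e = K·L = 0.7 × 2.67 = 1.869 m
P_cr = π²EI / L_e² = π² × 162×10⁹ × 3.109×10^-6 / 1.869² = 1.423×10^6 N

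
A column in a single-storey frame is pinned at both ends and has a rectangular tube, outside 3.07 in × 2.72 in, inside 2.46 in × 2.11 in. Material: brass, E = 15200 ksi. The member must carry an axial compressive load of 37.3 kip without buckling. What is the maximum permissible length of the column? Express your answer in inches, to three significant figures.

L_max ≈ 114 in

Weak-axis I_min = (h_o·b_o³ − h_i·b_i³)/12 with b_o = 2.72, b_i = 2.110 in (shorter outer/inner sides).
I_min = (3.07×2.72³ − 2.460×2.110³)/12 = 3.223 in⁴
At the buckling limit P_cr = P = 3.730×10^4 lb
From P_cr = π²EI/(K·L)²:  L = (1/K)·√(π²EI/P_cr) = (1/1)·√(π²×1.52×10^7×3.223/3.730×10^4)
L = 114 in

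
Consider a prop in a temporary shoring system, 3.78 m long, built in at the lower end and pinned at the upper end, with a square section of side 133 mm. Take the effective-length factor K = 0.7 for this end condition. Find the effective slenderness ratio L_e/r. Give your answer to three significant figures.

For a square r = a/√12 = 133/√12 = 38.39 mm
L_e = K·L = 0.7 × 3.78 m = 2.646 m = 2646.0 mm
λ = L_e / r_min = 2646.0 / 38.39 = 68.9

λ ≈ 68.9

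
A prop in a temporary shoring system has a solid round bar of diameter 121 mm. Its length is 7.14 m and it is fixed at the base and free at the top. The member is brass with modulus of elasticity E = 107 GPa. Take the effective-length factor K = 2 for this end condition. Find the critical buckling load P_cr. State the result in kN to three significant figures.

I = πd⁴/64 = π×121⁴/64 = 1.052×10^7 mm⁴
I = 1.052×10^7 mm⁴ = 1.052×10^-5 m⁴
Effective length L_e = K·L = 2 × 7.14 = 14.28 m
P_cr = π²EI / L_e² = π² × 107×10⁹ × 1.052×10^-5 / 14.28² = 5.449×10^4 N

P_cr ≈ 54.5 kN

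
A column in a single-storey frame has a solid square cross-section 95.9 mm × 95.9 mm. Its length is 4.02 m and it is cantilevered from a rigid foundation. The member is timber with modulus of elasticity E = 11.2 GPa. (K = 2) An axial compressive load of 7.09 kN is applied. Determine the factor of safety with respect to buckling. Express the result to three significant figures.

n ≈ 1.70

I = a⁴/12 = 95.9⁴/12 = 7.048×10^6 mm⁴
I = 7.048×10^6 mm⁴ = 7.048×10^-6 m⁴
Effective length L_e = K·L = 2 × 4.02 = 8.040 m
P_cr = π²EI / L_e² = π² × 11.2×10⁹ × 7.048×10^-6 / 8.040² = 1.205×10^4 N
Factor of safety n = P_cr / P = 12.053 / 7.09 = 1.70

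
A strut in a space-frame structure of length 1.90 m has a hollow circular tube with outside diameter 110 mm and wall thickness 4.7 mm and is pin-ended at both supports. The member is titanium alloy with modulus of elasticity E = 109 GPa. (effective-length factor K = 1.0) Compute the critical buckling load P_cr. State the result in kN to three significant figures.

Inner diameter d_i = 110 − 2×4.7 = 100.6 mm
I = π(d_o⁴ − d_i⁴)/64 = π(110⁴ − 100.6⁴)/64 = 2.159×10^6 mm⁴
I = 2.159×10^6 mm⁴ = 2.159×10^-6 m⁴
Effective length L_e = K·L = 1 × 1.90 = 1.900 m
P_cr = π²EI / L_e² = π² × 109×10⁹ × 2.159×10^-6 / 1.900² = 6.435×10^5 N

P_cr ≈ 643 kN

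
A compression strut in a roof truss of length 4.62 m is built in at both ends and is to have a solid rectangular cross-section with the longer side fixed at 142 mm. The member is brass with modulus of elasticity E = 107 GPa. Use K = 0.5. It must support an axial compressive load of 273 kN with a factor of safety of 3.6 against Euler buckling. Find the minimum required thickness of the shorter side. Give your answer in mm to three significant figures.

b ≈ 74.9 mm

Required P_cr = n·P = 3.6 × 273 = 982.8 kN
L_e = K·L = 0.5 × 4.62 = 2.310 m
Required I = P_cr·L_e²/(π²E) = 9.828×10^5 × 2.310² / (π² × 1.07×10^11) = 4.966×10^-6 m⁴
I_req = 4.966×10^6 mm⁴
Rectangle, weak axis: I_min = h·b³/12 with h = 142 mm fixed  ⇒  b = (12I/h)^(1/3) = 74.9 mm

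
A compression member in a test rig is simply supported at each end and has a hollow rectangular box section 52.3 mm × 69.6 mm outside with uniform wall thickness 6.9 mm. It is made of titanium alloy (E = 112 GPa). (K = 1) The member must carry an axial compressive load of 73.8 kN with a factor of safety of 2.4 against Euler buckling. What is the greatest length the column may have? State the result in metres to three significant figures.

L_max ≈ 1.88 m

Inner dimensions: h_i = 69.6 − 2×6.9 = 55.80 mm, b_i = 52.3 − 2×6.9 = 38.50 mm
Weak-axis I_min = (h_o·b_o³ − h_i·b_i³)/12 with b_o = 52.3, b_i = 38.50 mm (shorter outer/inner sides).
I_min = (69.6×52.3³ − 55.80×38.50³)/12 = 5.644×10^5 mm⁴
I = 5.644×10^-7 m⁴
Required critical load P_cr = n·P = 2.4 × 73.8 = 177.1 kN = 1.771×10^5 N
From P_cr = π²EI/(K·L)²:  L = (1/K)·√(π²EI/P_cr) = (1/1)·√(π²×1.12×10^11×5.644×10^-7/1.771×10^5)
L = 1.88 m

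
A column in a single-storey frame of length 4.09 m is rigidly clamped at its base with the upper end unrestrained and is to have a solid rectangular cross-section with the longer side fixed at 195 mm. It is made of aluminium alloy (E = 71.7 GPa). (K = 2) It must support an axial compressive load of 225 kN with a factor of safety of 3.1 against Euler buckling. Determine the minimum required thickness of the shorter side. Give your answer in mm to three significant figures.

Required P_cr = n·P = 3.1 × 225 = 697.5 kN
L_e = K·L = 2 × 4.09 = 8.180 m
Required I = P_cr·L_e²/(π²E) = 6.975×10^5 × 8.180² / (π² × 7.17×10^10) = 6.595×10^-5 m⁴
I_req = 6.595×10^7 mm⁴
Rectangle, weak axis: I_min = h·b³/12 with h = 195 mm fixed  ⇒  b = (12I/h)^(1/3) = 160 mm

b ≈ 160 mm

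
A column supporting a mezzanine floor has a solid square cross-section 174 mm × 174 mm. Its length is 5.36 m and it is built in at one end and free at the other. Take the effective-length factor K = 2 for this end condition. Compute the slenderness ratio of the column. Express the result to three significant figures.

λ ≈ 213

For a square r = a/√12 = 174/√12 = 50.23 mm
L_e = K·L = 2 × 5.36 m = 10.72 m = 10720 mm
λ = L_e / r_min = 10720 / 50.23 = 213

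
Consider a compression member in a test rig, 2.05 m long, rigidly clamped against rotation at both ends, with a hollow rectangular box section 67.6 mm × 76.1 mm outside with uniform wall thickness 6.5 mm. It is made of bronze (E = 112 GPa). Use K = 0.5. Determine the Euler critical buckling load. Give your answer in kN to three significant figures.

Inner dimensions: h_i = 76.1 − 2×6.5 = 63.10 mm, b_i = 67.6 − 2×6.5 = 54.60 mm
Weak-axis I_min = (h_o·b_o³ − h_i·b_i³)/12 with b_o = 67.6, b_i = 54.60 mm (shorter outer/inner sides).
I_min = (76.1×67.6³ − 63.10×54.60³)/12 = 1.103×10^6 mm⁴
I = 1.103×10^6 mm⁴ = 1.103×10^-6 m⁴
Effective length L_e = K·L = 0.5 × 2.05 = 1.025 m
P_cr = π²EI / L_e² = π² × 112×10⁹ × 1.103×10^-6 / 1.025² = 1.161×10^6 N

P_cr ≈ 1160 kN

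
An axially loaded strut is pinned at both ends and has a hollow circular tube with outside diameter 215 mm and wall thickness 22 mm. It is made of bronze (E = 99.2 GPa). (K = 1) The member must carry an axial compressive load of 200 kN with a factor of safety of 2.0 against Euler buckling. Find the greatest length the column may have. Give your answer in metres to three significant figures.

L_max ≈ 12.4 m

Inner diameter d_i = 215 − 2×22 = 171.0 mm
I = π(d_o⁴ − d_i⁴)/64 = π(215⁴ − 171.0⁴)/64 = 6.292×10^7 mm⁴
I = 6.292×10^-5 m⁴
Required critical load P_cr = n·P = 2.0 × 200 = 400.0 kN = 4.000×10^5 N
From P_cr = π²EI/(K·L)²:  L = (1/K)·√(π²EI/P_cr) = (1/1)·√(π²×9.92×10^10×6.292×10^-5/4.000×10^5)
L = 12.4 m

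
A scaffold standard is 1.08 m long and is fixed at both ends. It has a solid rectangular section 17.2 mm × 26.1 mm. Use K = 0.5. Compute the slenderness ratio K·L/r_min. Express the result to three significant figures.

Buckling occurs about the weak axis: I_min = h·b³/12 with b = 17.2 mm (the shorter side).
I_min = 26.1×17.2³/12 = 1.107×10^4 mm⁴
A = 448.9 mm²;  r_min = √(I/A) = √(1.107×10^4/448.9) = 4.965 mm
L_e = K·L = 0.5 × 1.08 m = 0.5400 m = 540.00 mm
λ = L_e / r_min = 540.00 / 4.965 = 109

λ ≈ 109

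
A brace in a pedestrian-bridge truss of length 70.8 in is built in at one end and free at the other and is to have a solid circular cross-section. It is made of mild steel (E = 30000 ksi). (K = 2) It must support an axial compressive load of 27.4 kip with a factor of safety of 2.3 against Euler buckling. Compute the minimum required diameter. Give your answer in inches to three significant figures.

d ≈ 3.05 in

Required P_cr = n·P = 2.3 × 27.4 = 63.02 kip
L_e = K·L = 2 × 70.8 = 141.6 in
Required I = P_cr·L_e²/(π²E) = 6.302×10^4 × 141.6² / (π² × 3.00×10^7) = 4.268 in⁴
Solid circle: I = πd⁴/64  ⇒  d = (64I/π)^(1/4) = (64×4.268/π)^(1/4) = 3.05 in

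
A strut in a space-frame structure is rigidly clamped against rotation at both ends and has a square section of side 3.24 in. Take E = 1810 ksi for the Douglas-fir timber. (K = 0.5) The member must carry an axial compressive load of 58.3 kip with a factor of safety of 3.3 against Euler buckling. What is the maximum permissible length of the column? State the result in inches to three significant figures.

I = a⁴/12 = 3.24⁴/12 = 9.183 in⁴
Required critical load P_cr = n·P = 3.3 × 58.3 = 192.4 kip = 1.924×10^5 lb
From P_cr = π²EI/(K·L)²:  L = (1/K)·√(π²EI/P_cr) = (1/0.5)·√(π²×1.81×10^6×9.183/1.924×10^5)
L = 58.4 in

L_max ≈ 58.4 in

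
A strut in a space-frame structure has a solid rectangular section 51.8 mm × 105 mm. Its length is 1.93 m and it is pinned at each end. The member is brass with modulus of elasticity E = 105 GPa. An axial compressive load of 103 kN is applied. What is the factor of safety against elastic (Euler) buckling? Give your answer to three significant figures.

Buckling occurs about the weak axis: I_min = h·b³/12 with b = 51.8 mm (the shorter side).
I_min = 105×51.8³/12 = 1.216×10^6 mm⁴
I = 1.216×10^6 mm⁴ = 1.216×10^-6 m⁴
Effective length L_e = K·L = 1 × 1.93 = 1.930 m
P_cr = π²EI / L_e² = π² × 105×10⁹ × 1.216×10^-6 / 1.930² = 3.384×10^5 N
Factor of safety n = P_cr / P = 338.35 / 103 = 3.28

n ≈ 3.28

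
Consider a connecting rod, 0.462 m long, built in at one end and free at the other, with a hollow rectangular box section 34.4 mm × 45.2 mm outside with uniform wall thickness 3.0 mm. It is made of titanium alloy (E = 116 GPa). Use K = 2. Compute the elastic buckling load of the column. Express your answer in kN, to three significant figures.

P_cr ≈ 105 kN

Inner dimensions: h_i = 45.2 − 2×3.0 = 39.20 mm, b_i = 34.4 − 2×3.0 = 28.40 mm
Weak-axis I_min = (h_o·b_o³ − h_i·b_i³)/12 with b_o = 34.4, b_i = 28.40 mm (shorter outer/inner sides).
I_min = (45.2×34.4³ − 39.20×28.40³)/12 = 7.850×10^4 mm⁴
I = 7.850×10^4 mm⁴ = 7.850×10^-8 m⁴
Effective length L_e = K·L = 2 × 0.462 = 0.9240 m
P_cr = π²EI / L_e² = π² × 116×10⁹ × 7.850×10^-8 / 0.9240² = 1.053×10^5 N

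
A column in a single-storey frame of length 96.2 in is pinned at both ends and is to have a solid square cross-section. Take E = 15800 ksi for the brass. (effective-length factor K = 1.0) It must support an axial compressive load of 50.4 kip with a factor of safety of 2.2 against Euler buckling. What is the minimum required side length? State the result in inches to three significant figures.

a ≈ 2.98 in

Required P_cr = n·P = 2.2 × 50.4 = 110.9 kip
L_e = K·L = 1 × 96.2 = 96.20 in
Required I = P_cr·L_e²/(π²E) = 1.109×10^5 × 96.20² / (π² × 1.58×10^7) = 6.580 in⁴
Solid square: I = a⁴/12  ⇒  a = (12I)^(1/4) = (12×6.580)^(1/4) = 2.98 in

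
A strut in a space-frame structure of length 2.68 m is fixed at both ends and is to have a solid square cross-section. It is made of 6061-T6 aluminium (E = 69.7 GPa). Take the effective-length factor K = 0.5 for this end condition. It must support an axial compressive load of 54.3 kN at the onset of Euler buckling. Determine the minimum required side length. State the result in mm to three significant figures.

L_e = K·L = 0.5 × 2.68 = 1.340 m
Required I = P_cr·L_e²/(π²E) = 5.430×10^4 × 1.340² / (π² × 6.97×10^10) = 1.417×10^-7 m⁴
I_req = 1.417×10^5 mm⁴
Solid square: I = a⁴/12  ⇒  a = (12I)^(1/4) = (12×1.417×10^5)^(1/4) = 36.1 mm

a ≈ 36.1 mm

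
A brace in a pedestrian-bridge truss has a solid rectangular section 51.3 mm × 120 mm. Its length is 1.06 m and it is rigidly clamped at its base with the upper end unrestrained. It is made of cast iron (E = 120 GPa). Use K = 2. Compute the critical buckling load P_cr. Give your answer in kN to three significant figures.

P_cr ≈ 356 kN

Buckling occurs about the weak axis: I_min = h·b³/12 with b = 51.3 mm (the shorter side).
I_min = 120×51.3³/12 = 1.350×10^6 mm⁴
I = 1.350×10^6 mm⁴ = 1.350×10^-6 m⁴
Effective length L_e = K·L = 2 × 1.06 = 2.120 m
P_cr = π²EI / L_e² = π² × 120×10⁹ × 1.350×10^-6 / 2.120² = 3.558×10^5 N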